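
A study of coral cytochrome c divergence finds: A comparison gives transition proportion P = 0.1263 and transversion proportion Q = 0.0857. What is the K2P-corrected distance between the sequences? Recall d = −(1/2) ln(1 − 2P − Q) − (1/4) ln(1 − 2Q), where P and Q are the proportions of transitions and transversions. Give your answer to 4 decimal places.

Under the Kimura two-parameter model, d = −½ ln(1 − 2P − Q) − ¼ ln(1 − 2Q).
1 − 2P − Q = 0.6617, giving −½ ln(0.6617) = 0.206471.
1 − 2Q = 0.8286, giving −¼ ln(0.8286) = 0.047004.
d = 0.206471 + 0.047004 = 0.253475.

0.2535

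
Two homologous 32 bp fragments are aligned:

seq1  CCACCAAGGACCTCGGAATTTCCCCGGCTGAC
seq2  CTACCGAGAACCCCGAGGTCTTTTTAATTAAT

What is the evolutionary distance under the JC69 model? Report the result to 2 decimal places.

The sequences differ at 17 of 32 sites, so p = 17/32 = 0.53125.
d = −(3/4) ln(1 − 4p/3) = −0.75 ln(1 − 0.708333) = −0.75 ln(0.291667)
  = −0.75 × (-1.232143) = 0.924107 substitutions/site.

0.92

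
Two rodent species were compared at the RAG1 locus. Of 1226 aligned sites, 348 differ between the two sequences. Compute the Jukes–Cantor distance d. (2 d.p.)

0.36

p = 348/1226 ≈ 0.28385.
d = −(3/4) ln(1 − 4p/3) = −0.75 ln(1 − 0.378467) = −0.75 ln(0.621533)
  = −0.75 × (-0.475566) = 0.356675 substitutions/site.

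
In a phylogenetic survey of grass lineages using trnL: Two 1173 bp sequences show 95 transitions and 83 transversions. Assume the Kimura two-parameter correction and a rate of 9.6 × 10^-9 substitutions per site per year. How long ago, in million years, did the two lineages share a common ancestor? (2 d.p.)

P = 95/1173 ≈ 0.080989 and Q = 83/1173 ≈ 0.070759.
Under the Kimura two-parameter model, d = −½ ln(1 − 2P − Q) − ¼ ln(1 − 2Q).
1 − 2P − Q = 0.767263, giving −½ ln(0.767263) = 0.132463.
1 − 2Q = 0.858482, giving −¼ ln(0.858482) = 0.038147.
d = 0.132463 + 0.038147 = 0.170610.
Under a molecular clock d = 2μt, so t = d/(2μ) = 0.170610 / (2 × 9.6 × 10^-9) = 8.89 million years.

8.89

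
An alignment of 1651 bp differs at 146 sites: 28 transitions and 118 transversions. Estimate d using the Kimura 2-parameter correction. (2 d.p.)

0.09

P = 28/1651 ≈ 0.016959 and Q = 118/1651 ≈ 0.071472.
Under the Kimura two-parameter model, d = −½ ln(1 − 2P − Q) − ¼ ln(1 − 2Q).
1 − 2P − Q = 0.89461, giving −½ ln(0.89461) = 0.055684.
1 − 2Q = 0.857056, giving −¼ ln(0.857056) = 0.038563.
d = 0.055684 + 0.038563 = 0.094247.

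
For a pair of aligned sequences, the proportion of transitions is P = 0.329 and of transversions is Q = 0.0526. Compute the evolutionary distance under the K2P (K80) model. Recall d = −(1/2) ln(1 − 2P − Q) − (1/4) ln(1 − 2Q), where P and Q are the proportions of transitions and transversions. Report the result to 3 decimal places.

0.648

Under the Kimura two-parameter model, d = −½ ln(1 − 2P − Q) − ¼ ln(1 − 2Q).
1 − 2P − Q = 0.2894, giving −½ ln(0.2894) = 0.619973.
1 − 2Q = 0.8948, giving −¼ ln(0.8948) = 0.027789.
d = 0.619973 + 0.027789 = 0.647762.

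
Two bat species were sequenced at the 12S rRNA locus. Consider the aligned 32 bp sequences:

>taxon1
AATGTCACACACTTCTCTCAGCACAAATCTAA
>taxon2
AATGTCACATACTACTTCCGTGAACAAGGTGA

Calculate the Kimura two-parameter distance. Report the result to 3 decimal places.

0.523

Of 32 sites, 5 differences are transitions and 7 are transversions, so P = 5/32 = 0.15625 and Q = 7/32 = 0.21875.
Under the Kimura two-parameter model, d = −½ ln(1 − 2P − Q) − ¼ ln(1 − 2Q).
1 − 2P − Q = 0.46875, giving −½ ln(0.46875) = 0.378843.
1 − 2Q = 0.5625, giving −¼ ln(0.5625) = 0.143841.
d = 0.378843 + 0.143841 = 0.522684.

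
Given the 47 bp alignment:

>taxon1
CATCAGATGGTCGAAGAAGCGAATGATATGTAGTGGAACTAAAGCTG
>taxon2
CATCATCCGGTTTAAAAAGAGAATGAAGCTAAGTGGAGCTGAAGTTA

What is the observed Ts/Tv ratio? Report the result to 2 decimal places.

Transitions are A↔G and C↔T; transversions are all other mismatches.
Transitions: 9. Transversions: 7.
R = 9/7 = 1.285714… ≈ 1.29 (to 2 d.p.).

1.29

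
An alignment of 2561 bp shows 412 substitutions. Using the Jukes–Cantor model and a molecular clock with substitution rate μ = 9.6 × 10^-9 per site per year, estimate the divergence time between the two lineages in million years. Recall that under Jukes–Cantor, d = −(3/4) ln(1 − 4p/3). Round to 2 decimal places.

9.43

p = 412/2561 ≈ 0.160875.
d = −(3/4) ln(1 − 4p/3) = −0.75 ln(1 − 0.2145) = −0.75 ln(0.7855)
  = −0.75 × (-0.241435) = 0.181076 substitutions/site.
Under a molecular clock d = 2μt, so t = d/(2μ) = 0.181076 / (2 × 9.6 × 10^-9) = 9.43 million years.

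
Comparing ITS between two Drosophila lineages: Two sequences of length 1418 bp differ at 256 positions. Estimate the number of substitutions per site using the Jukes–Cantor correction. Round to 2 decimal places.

0.21

p = 256/1418 ≈ 0.180536.
d = −(3/4) ln(1 − 4p/3) = −0.75 ln(1 − 0.240715) = −0.75 ln(0.759285)
  = −0.75 × (-0.275378) = 0.206534 substitutions/site.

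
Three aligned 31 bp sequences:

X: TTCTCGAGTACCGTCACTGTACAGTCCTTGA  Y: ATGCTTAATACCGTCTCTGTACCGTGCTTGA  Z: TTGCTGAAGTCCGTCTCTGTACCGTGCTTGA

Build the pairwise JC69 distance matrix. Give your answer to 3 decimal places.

d(X,Y) = 0.367, d(X,Z) = 0.367, d(Y,Z) = 0.142

X–Y: 9/31 sites differ → p ≈ 0.290323, d = −0.75 ln(1 − 0.387097) = 0.367161 ≈ 0.367.
X–Z: 9/31 sites differ → p ≈ 0.290323, d = −0.75 ln(1 − 0.387097) = 0.367161 ≈ 0.367.
Y–Z: 4/31 sites differ → p ≈ 0.129032, d = −0.75 ln(1 − 0.172043) = 0.141596 ≈ 0.142.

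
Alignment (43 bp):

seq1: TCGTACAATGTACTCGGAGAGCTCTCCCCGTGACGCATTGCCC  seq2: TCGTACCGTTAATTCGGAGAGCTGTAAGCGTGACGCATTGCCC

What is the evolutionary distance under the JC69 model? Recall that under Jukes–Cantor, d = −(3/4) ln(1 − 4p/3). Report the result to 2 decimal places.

The sequences differ at 9 of 43 sites (7, 8, 10, 11, 13, 24, 26, 27, 28), so p = 9/43 ≈ 0.209302.
d = −(3/4) ln(1 − 4p/3) = −0.75 ln(1 − 0.279069) = −0.75 ln(0.720931)
  = −0.75 × (-0.327212) = 0.245409 substitutions/site.

0.25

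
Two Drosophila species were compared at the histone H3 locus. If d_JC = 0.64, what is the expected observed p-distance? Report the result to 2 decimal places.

p = (3/4)(1 − e^(−4d/3)) = 0.75 × (1 − e^(-0.853333)) = 0.75 × (1 − 0.425993) = 0.430505.

0.43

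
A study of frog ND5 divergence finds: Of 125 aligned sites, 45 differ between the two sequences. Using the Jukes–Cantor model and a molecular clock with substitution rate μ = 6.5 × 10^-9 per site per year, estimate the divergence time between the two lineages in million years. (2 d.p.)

37.73

p = 45/125 = 0.36.
d = −(3/4) ln(1 − 4p/3) = −0.75 ln(1 − 0.48) = −0.75 ln(0.52)
  = −0.75 × (-0.653926) = 0.490445 substitutions/site.
Under a molecular clock d = 2μt, so t = d/(2μ) = 0.490445 / (2 × 6.5 × 10^-9) = 37.73 million years.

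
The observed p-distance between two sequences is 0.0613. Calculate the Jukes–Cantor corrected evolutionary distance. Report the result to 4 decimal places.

d = −(3/4) ln(1 − 4p/3) = −0.75 ln(1 − 0.081733) = −0.75 ln(0.918267)
  = −0.75 × (-0.085267) = 0.063950 substitutions/site.

0.0640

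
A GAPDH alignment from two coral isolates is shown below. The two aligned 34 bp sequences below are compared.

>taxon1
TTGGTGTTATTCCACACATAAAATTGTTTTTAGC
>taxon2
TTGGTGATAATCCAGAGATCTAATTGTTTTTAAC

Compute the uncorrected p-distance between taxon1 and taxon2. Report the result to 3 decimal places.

0.206

The sequences differ at 7 of 34 positions (sites 7, 10, 15, 17, 20, 21, 33).
p = 7/34 = 0.205882… ≈ 0.206 (to 3 d.p.).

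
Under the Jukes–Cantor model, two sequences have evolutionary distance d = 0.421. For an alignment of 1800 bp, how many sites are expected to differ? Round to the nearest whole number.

580

Invert JC69: p = (3/4)(1 − e^(−4d/3)) = 0.75 × (1 − e^(-0.561333)) = 0.75 × (1 − 0.570448) = 0.322164.
Expected differing sites = pL ≈ 0.322164 × 1800 = 579.8952 ≈ 580.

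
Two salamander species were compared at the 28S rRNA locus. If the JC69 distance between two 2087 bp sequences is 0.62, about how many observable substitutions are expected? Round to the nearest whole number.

Invert JC69: p = (3/4)(1 − e^(−4d/3)) = 0.75 × (1 − e^(-0.826667)) = 0.75 × (1 − 0.437505) = 0.421871.
Expected differing sites = pL ≈ 0.421871 × 2087 = 880.444777 ≈ 880.

880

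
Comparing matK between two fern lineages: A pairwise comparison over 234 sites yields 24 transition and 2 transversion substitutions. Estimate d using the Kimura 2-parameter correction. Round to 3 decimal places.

0.125

P = 24/234 ≈ 0.102564 and Q = 2/234 ≈ 0.008547.
Under the Kimura two-parameter model, d = −½ ln(1 − 2P − Q) − ¼ ln(1 − 2Q).
1 − 2P − Q = 0.786325, giving −½ ln(0.786325) = 0.120193.
1 − 2Q = 0.982906, giving −¼ ln(0.982906) = 0.004310.
d = 0.120193 + 0.004310 = 0.124503.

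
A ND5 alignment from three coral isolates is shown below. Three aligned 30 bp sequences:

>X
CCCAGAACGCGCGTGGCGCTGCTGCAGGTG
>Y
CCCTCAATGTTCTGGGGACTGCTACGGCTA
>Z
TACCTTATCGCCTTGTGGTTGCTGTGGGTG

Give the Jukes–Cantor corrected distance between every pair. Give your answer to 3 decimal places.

X–Y: 13/30 sites differ → p ≈ 0.433333, d = −0.75 ln(1 − 0.577777) = 0.646666 ≈ 0.647.
X–Z: 15/30 sites differ → p = 0.5, d = −0.75 ln(1 − 0.666667) = 0.823960 ≈ 0.824.
Y–Z: 16/30 sites differ → p ≈ 0.533333, d = −0.75 ln(1 − 0.711111) = 0.931285 ≈ 0.931.

d(X,Y) = 0.647, d(X,Z) = 0.824, d(Y,Z) = 0.931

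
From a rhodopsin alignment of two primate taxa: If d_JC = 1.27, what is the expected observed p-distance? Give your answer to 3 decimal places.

0.612

p = (3/4)(1 − e^(−4d/3)) = 0.75 × (1 − e^(-1.693333)) = 0.75 × (1 − 0.183906) = 0.612071.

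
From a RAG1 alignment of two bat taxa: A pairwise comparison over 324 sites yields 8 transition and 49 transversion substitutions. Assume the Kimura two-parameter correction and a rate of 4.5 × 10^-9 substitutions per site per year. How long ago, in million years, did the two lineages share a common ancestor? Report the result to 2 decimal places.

P = 8/324 ≈ 0.024691 and Q = 49/324 ≈ 0.151235.
Under the Kimura two-parameter model, d = −½ ln(1 − 2P − Q) − ¼ ln(1 − 2Q).
1 − 2P − Q = 0.799383, giving −½ ln(0.799383) = 0.111958.
1 − 2Q = 0.69753, giving −¼ ln(0.69753) = 0.090052.
d = 0.111958 + 0.090052 = 0.202010.
Under a molecular clock d = 2μt, so t = d/(2μ) = 0.202010 / (2 × 4.5 × 10^-9) = 22.45 million years.

22.45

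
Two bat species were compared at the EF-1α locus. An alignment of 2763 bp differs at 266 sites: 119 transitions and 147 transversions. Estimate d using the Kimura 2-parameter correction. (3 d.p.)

P = 119/2763 ≈ 0.043069 and Q = 147/2763 ≈ 0.053203.
Under the Kimura two-parameter model, d = −½ ln(1 − 2P − Q) − ¼ ln(1 − 2Q).
1 − 2P − Q = 0.860659, giving −½ ln(0.860659) = 0.075028.
1 − 2Q = 0.893594, giving −¼ ln(0.893594) = 0.028126.
d = 0.075028 + 0.028126 = 0.103154.

0.103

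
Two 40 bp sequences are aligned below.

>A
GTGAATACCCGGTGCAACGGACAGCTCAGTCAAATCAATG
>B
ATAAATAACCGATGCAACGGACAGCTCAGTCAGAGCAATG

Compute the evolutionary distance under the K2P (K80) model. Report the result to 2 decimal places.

Of 40 sites, 4 differences are transitions and 2 are transversions, so P = 4/40 = 0.1 and Q = 2/40 = 0.05.
Under the Kimura two-parameter model, d = −½ ln(1 − 2P − Q) − ¼ ln(1 − 2Q).
1 − 2P − Q = 0.75, giving −½ ln(0.75) = 0.143841.
1 − 2Q = 0.9, giving −¼ ln(0.9) = 0.026340.
d = 0.143841 + 0.026340 = 0.170181.

0.17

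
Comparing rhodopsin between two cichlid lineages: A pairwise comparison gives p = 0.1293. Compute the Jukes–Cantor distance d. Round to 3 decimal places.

0.142

d = −(3/4) ln(1 − 4p/3) = −0.75 ln(1 − 0.1724) = −0.75 ln(0.8276)
  = −0.75 × (-0.189225) = 0.141919 substitutions/site.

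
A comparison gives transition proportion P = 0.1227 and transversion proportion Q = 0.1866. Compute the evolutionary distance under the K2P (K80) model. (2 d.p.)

Under the Kimura two-parameter model, d = −½ ln(1 − 2P − Q) − ¼ ln(1 − 2Q).
1 − 2P − Q = 0.568, giving −½ ln(0.568) = 0.282817.
1 − 2Q = 0.6268, giving −¼ ln(0.6268) = 0.116782.
d = 0.282817 + 0.116782 = 0.399599.

0.40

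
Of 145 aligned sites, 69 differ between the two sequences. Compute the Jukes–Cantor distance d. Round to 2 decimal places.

p = 69/145 ≈ 0.475862.
d = −(3/4) ln(1 − 4p/3) = −0.75 ln(1 − 0.634483) = −0.75 ln(0.365517)
  = −0.75 × (-1.006442) = 0.754832 substitutions/site.

0.75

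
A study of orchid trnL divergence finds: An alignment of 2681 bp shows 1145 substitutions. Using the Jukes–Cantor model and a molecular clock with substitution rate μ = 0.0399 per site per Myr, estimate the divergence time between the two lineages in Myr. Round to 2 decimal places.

7.92

p = 1145/2681 ≈ 0.427079.
d = −(3/4) ln(1 − 4p/3) = −0.75 ln(1 − 0.569439) = −0.75 ln(0.430561)
  = −0.75 × (-0.842666) = 0.632000 substitutions/site.
Under a molecular clock d = 2μt, so t = d/(2μ) = 0.632000 / (2 × 0.0399) = 7.92 Myr.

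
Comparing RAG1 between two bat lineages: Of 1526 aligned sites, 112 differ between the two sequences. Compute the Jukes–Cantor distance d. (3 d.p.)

p = 112/1526 ≈ 0.073394.
d = −(3/4) ln(1 − 4p/3) = −0.75 ln(1 − 0.097859) = −0.75 ln(0.902141)
  = −0.75 × (-0.102984) = 0.077238 substitutions/site.

0.077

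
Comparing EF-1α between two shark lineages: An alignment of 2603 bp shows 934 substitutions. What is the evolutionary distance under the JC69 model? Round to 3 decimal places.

0.488

p = 934/2603 ≈ 0.358817.
d = −(3/4) ln(1 − 4p/3) = −0.75 ln(1 − 0.478423) = −0.75 ln(0.521577)
  = −0.75 × (-0.650898) = 0.488174 substitutions/site.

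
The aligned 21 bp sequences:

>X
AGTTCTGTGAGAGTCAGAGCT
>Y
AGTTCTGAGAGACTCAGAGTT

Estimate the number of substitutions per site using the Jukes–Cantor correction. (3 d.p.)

The sequences differ at 3 of 21 sites (8, 13, 20), so p = 3/21 ≈ 0.142857.
d = −(3/4) ln(1 − 4p/3) = −0.75 ln(1 − 0.190476) = −0.75 ln(0.809524)
  = −0.75 × (-0.211309) = 0.158482 substitutions/site.

0.158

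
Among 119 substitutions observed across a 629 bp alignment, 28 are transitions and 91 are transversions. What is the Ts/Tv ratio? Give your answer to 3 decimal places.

0.308

R = 28/91 = 0.307692… ≈ 0.308 (to 3 d.p.).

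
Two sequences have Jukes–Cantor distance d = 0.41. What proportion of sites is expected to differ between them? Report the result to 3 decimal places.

p = (3/4)(1 − e^(−4d/3)) = 0.75 × (1 − e^(-0.546667)) = 0.75 × (1 − 0.578876) = 0.315843.

0.316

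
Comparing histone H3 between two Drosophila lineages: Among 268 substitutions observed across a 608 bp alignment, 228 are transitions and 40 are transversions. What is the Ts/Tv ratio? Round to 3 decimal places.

R = 228/40 = 5.700.

5.700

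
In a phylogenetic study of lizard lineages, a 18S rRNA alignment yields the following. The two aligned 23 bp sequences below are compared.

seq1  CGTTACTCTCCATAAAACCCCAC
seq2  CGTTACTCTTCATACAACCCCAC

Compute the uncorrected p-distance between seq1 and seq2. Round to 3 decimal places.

The sequences differ at 2 of 23 positions (sites 10, 15).
p = 2/23 = 0.086956… ≈ 0.087 (to 3 d.p.).

0.087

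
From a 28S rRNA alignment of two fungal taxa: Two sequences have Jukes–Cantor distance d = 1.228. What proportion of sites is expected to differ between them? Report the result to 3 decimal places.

p = (3/4)(1 − e^(−4d/3)) = 0.75 × (1 − e^(-1.637333)) = 0.75 × (1 − 0.194498) = 0.604127.

0.604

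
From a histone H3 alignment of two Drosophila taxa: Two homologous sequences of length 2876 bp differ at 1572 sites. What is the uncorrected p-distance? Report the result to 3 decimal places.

0.547

p = 1572/2876 = 0.546592… ≈ 0.547 (to 3 d.p.).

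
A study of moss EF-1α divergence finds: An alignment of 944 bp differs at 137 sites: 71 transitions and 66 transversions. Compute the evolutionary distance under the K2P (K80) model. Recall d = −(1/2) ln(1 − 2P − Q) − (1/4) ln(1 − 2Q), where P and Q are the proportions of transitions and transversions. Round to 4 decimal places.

P = 71/944 ≈ 0.075212 and Q = 66/944 ≈ 0.069915.
Under the Kimura two-parameter model, d = −½ ln(1 − 2P − Q) − ¼ ln(1 − 2Q).
1 − 2P − Q = 0.779661, giving −½ ln(0.779661) = 0.124448.
1 − 2Q = 0.86017, giving −¼ ln(0.86017) = 0.037656.
d = 0.124448 + 0.037656 = 0.162104.

0.1621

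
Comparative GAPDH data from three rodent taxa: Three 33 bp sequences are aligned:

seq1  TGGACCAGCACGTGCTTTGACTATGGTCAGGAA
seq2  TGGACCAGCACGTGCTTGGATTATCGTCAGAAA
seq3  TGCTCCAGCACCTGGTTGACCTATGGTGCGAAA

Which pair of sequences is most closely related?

seq1 and seq2

seq1–seq2: 4/33 differ, p = 0.121, d = 0.132.
seq1–seq3: 10/33 differ, p = 0.303, d = 0.388.
seq2–seq3: 10/33 differ, p = 0.303, d = 0.388.
The smallest distance is between seq1 and seq2.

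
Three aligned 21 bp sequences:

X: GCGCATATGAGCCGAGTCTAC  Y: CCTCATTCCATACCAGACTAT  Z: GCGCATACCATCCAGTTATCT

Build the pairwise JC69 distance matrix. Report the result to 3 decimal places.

d(X,Y) = 0.756, d(X,Z) = 0.635, d(Y,Z) = 0.756

X–Y: 10/21 sites differ → p ≈ 0.47619, d = −0.75 ln(1 − 0.63492) = 0.755729 ≈ 0.756.
X–Z: 9/21 sites differ → p ≈ 0.428571, d = −0.75 ln(1 − 0.571428) = 0.635472 ≈ 0.635.
Y–Z: 10/21 sites differ → p ≈ 0.47619, d = −0.75 ln(1 − 0.63492) = 0.755729 ≈ 0.756.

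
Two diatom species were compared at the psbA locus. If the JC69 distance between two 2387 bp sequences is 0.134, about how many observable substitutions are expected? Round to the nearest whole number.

293

Invert JC69: p = (3/4)(1 − e^(−4d/3)) = 0.75 × (1 − e^(-0.178667)) = 0.75 × (1 − 0.836384) = 0.122712.
Expected differing sites = pL ≈ 0.122712 × 2387 = 292.913544 ≈ 293.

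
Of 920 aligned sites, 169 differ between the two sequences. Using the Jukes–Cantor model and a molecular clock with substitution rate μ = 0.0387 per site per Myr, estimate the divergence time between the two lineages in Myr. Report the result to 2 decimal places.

2.72

p = 169/920 ≈ 0.183696.
d = −(3/4) ln(1 − 4p/3) = −0.75 ln(1 − 0.244928) = −0.75 ln(0.755072)
  = −0.75 × (-0.280942) = 0.210707 substitutions/site.
Under a molecular clock d = 2μt, so t = d/(2μ) = 0.210707 / (2 × 0.0387) = 2.72 Myr.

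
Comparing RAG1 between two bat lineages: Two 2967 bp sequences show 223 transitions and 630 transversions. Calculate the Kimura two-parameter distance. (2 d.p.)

P = 223/2967 ≈ 0.07516 and Q = 630/2967 ≈ 0.212336.
Under the Kimura two-parameter model, d = −½ ln(1 − 2P − Q) − ¼ ln(1 − 2Q).
1 − 2P − Q = 0.637344, giving −½ ln(0.637344) = 0.225223.
1 − 2Q = 0.575328, giving −¼ ln(0.575328) = 0.138204.
d = 0.225223 + 0.138204 = 0.363427.

0.36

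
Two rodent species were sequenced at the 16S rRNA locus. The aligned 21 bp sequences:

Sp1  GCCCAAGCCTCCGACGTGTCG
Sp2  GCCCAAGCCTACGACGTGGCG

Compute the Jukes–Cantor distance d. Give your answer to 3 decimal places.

The sequences differ at 2 of 21 sites (11, 19), so p = 2/21 ≈ 0.095238.
d = −(3/4) ln(1 − 4p/3) = −0.75 ln(1 − 0.126984) = −0.75 ln(0.873016)
  = −0.75 × (-0.135801) = 0.101851 substitutions/site.

0.102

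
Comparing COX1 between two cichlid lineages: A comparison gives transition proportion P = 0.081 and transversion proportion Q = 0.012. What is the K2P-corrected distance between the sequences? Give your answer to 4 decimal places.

Under the Kimura two-parameter model, d = −½ ln(1 − 2P − Q) − ¼ ln(1 − 2Q).
1 − 2P − Q = 0.826, giving −½ ln(0.826) = 0.095580.
1 − 2Q = 0.976, giving −¼ ln(0.976) = 0.006073.
d = 0.095580 + 0.006073 = 0.101653.

0.1017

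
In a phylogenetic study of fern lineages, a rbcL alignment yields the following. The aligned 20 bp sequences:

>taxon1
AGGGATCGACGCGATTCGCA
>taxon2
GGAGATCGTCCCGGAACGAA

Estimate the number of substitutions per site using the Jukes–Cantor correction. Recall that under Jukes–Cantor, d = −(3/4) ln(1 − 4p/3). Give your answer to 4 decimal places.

The sequences differ at 8 of 20 sites (1, 3, 9, 11, 14, 15, 16, 19), so p = 8/20 = 0.4.
d = −(3/4) ln(1 − 4p/3) = −0.75 ln(1 − 0.533333) = −0.75 ln(0.466667)
  = −0.75 × (-0.762139) = 0.571604 substitutions/site.

0.5716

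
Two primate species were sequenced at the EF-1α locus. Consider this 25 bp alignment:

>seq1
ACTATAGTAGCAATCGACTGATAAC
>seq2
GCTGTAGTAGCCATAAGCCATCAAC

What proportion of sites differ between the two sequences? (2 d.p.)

The sequences differ at 10 of 25 positions (sites 1, 4, 12, 15, 16, 17, 19, 20, 21, 22).
p = 10/25 = 0.40.

0.40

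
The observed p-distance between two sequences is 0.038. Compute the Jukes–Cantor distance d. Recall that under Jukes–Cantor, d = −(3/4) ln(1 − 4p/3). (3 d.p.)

d = −(3/4) ln(1 − 4p/3) = −0.75 ln(1 − 0.050667) = −0.75 ln(0.949333)
  = −0.75 × (-0.051996) = 0.038997 substitutions/site.

0.039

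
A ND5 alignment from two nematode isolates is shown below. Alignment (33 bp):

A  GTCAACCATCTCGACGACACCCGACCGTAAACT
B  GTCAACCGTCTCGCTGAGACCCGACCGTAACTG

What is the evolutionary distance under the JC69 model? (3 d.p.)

The sequences differ at 7 of 33 sites (8, 14, 15, 18, 31, 32, 33), so p = 7/33 ≈ 0.212121.
d = −(3/4) ln(1 − 4p/3) = −0.75 ln(1 − 0.282828) = −0.75 ln(0.717172)
  = −0.75 × (-0.332440) = 0.249330 substitutions/site.

0.249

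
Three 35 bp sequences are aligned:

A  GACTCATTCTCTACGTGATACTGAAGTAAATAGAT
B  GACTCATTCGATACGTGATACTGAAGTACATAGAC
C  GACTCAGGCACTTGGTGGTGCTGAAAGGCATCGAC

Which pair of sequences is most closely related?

A–B: 4/35 differ, p = 0.114, d = 0.124.
A–C: 13/35 differ, p = 0.371, d = 0.513.
B–C: 12/35 differ, p = 0.343, d = 0.458.
The smallest distance is between A and B.

A and B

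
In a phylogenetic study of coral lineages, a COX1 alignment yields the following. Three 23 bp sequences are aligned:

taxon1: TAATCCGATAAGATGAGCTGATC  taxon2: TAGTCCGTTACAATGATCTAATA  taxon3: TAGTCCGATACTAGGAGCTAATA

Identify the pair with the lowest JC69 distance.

taxon1–taxon2: 7/23 differ, p = 0.304, d = 0.390.
taxon1–taxon3: 6/23 differ, p = 0.261, d = 0.321.
taxon2–taxon3: 4/23 differ, p = 0.174, d = 0.198.
The smallest distance is between taxon2 and taxon3.

taxon2 and taxon3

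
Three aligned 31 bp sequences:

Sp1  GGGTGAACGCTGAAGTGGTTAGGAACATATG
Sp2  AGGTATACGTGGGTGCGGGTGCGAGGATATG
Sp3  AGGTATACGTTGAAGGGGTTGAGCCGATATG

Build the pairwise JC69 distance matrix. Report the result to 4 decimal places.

Sp1–Sp2: 13/31 sites differ → p ≈ 0.419355, d = −0.75 ln(1 − 0.55914) = 0.614271 ≈ 0.6143.
Sp1–Sp3: 10/31 sites differ → p ≈ 0.322581, d = −0.75 ln(1 − 0.430108) = 0.421731 ≈ 0.4217.
Sp2–Sp3: 8/31 sites differ → p ≈ 0.258065, d = −0.75 ln(1 − 0.344087) = 0.316295 ≈ 0.3163.

d(Sp1,Sp2) = 0.6143, d(Sp1,Sp3) = 0.4217, d(Sp2,Sp3) = 0.3163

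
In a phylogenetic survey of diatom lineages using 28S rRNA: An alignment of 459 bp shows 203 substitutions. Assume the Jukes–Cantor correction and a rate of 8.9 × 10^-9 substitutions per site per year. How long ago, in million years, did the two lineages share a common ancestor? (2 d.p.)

p = 203/459 ≈ 0.442266.
d = −(3/4) ln(1 − 4p/3) = −0.75 ln(1 − 0.589688) = −0.75 ln(0.410312)
  = −0.75 × (-0.890837) = 0.668128 substitutions/site.
Under a molecular clock d = 2μt, so t = d/(2μ) = 0.668128 / (2 × 8.9 × 10^-9) = 37.54 million years.

37.54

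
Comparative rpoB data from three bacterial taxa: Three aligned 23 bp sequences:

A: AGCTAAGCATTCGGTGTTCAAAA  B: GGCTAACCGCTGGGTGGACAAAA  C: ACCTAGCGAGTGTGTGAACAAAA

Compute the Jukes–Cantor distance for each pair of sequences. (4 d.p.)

d(A,B) = 0.3904, d(A,C) = 0.5532, d(B,C) = 0.4674

A–B: 7/23 sites differ → p ≈ 0.304348, d = −0.75 ln(1 − 0.405797) = 0.390401 ≈ 0.3904.
A–C: 9/23 sites differ → p ≈ 0.391304, d = −0.75 ln(1 − 0.521739) = 0.553199 ≈ 0.5532.
B–C: 8/23 sites differ → p ≈ 0.347826, d = −0.75 ln(1 − 0.463768) = 0.467391 ≈ 0.4674.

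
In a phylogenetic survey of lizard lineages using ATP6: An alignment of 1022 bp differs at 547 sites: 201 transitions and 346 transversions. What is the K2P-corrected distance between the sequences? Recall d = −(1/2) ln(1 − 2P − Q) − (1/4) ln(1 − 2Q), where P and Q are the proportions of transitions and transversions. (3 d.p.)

0.941

P = 201/1022 ≈ 0.196673 and Q = 346/1022 ≈ 0.338552.
Under the Kimura two-parameter model, d = −½ ln(1 − 2P − Q) − ¼ ln(1 − 2Q).
1 − 2P − Q = 0.268102, giving −½ ln(0.268102) = 0.658194.
1 − 2Q = 0.322896, giving −¼ ln(0.322896) = 0.282606.
d = 0.658194 + 0.282606 = 0.940800.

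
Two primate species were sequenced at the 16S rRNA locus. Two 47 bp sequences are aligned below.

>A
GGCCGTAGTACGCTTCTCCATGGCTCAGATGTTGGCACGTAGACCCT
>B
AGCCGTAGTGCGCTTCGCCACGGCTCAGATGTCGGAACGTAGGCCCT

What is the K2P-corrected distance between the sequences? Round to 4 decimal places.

0.1696

Of 47 sites, 5 differences are transitions and 2 are transversions, so P = 5/47 ≈ 0.106383 and Q = 2/47 ≈ 0.042553.
Under the Kimura two-parameter model, d = −½ ln(1 − 2P − Q) − ¼ ln(1 − 2Q).
1 − 2P − Q = 0.744681, giving −½ ln(0.744681) = 0.147400.
1 − 2Q = 0.914894, giving −¼ ln(0.914894) = 0.022237.
d = 0.147400 + 0.022237 = 0.169637.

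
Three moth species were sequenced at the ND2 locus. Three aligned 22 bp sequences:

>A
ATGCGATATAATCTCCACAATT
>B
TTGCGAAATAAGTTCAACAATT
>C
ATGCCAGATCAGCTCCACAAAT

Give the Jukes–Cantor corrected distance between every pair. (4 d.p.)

d(A,B) = 0.2708, d(A,C) = 0.2708, d(B,C) = 0.4141

A–B: 5/22 sites differ → p ≈ 0.227273, d = −0.75 ln(1 − 0.303031) = 0.270761 ≈ 0.2708.
A–C: 5/22 sites differ → p ≈ 0.227273, d = −0.75 ln(1 − 0.303031) = 0.270761 ≈ 0.2708.
B–C: 7/22 sites differ → p ≈ 0.318182, d = −0.75 ln(1 − 0.424243) = 0.414052 ≈ 0.4141.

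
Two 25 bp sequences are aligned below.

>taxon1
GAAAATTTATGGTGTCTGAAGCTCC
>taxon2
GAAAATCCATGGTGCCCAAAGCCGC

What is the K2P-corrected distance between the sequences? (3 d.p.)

0.388

Of 25 sites, 6 differences are transitions and 1 are transversions, so P = 6/25 = 0.24 and Q = 1/25 = 0.04.
Under the Kimura two-parameter model, d = −½ ln(1 − 2P − Q) − ¼ ln(1 − 2Q).
1 − 2P − Q = 0.48, giving −½ ln(0.48) = 0.366985.
1 − 2Q = 0.92, giving −¼ ln(0.92) = 0.020845.
d = 0.366985 + 0.020845 = 0.387830.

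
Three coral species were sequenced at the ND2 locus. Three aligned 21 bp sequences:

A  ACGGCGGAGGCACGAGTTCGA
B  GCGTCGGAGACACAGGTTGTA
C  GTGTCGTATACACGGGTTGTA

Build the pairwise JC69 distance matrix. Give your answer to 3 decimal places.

A–B: 7/21 sites differ → p ≈ 0.333333, d = −0.75 ln(1 − 0.444444) = 0.440839 ≈ 0.441.
A–C: 9/21 sites differ → p ≈ 0.428571, d = −0.75 ln(1 − 0.571428) = 0.635472 ≈ 0.635.
B–C: 4/21 sites differ → p ≈ 0.190476, d = −0.75 ln(1 − 0.253968) = 0.219740 ≈ 0.220.

d(A,B) = 0.441, d(A,C) = 0.635, d(B,C) = 0.220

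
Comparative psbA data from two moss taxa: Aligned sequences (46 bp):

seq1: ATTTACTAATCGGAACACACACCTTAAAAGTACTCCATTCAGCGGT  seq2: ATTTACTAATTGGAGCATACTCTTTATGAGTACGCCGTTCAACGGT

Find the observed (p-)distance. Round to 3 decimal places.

0.217

The sequences differ at 10 of 46 positions (sites 11, 15, 18, 21, 23, 27, 28, 34, 37, 42).
p = 10/46 = 0.217391… ≈ 0.217 (to 3 d.p.).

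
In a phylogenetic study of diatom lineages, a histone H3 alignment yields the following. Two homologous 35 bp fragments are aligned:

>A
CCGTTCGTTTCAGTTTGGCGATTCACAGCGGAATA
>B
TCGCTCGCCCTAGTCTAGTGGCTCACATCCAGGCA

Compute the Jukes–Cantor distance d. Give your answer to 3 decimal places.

The sequences differ at 17 of 35 sites, so p = 17/35 ≈ 0.485714.
d = −(3/4) ln(1 − 4p/3) = −0.75 ln(1 − 0.647619) = −0.75 ln(0.352381)
  = −0.75 × (-1.043042) = 0.782282 substitutions/site.

0.782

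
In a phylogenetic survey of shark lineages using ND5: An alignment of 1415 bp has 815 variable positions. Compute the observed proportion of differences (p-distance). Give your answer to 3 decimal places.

0.576

p = 815/1415 = 0.575971… ≈ 0.576 (to 3 d.p.).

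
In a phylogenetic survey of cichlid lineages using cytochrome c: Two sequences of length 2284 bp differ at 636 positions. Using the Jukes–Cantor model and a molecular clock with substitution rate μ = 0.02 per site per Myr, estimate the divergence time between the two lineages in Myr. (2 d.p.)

8.70

p = 636/2284 ≈ 0.278459.
d = −(3/4) ln(1 − 4p/3) = −0.75 ln(1 − 0.371279) = −0.75 ln(0.628721)
  = −0.75 × (-0.464068) = 0.348051 substitutions/site.
Under a molecular clock d = 2μt, so t = d/(2μ) = 0.348051 / (2 × 0.02) = 8.70 Myr.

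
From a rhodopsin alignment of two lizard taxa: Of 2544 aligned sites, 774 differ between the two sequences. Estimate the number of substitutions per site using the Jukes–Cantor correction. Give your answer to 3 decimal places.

0.390

p = 774/2544 ≈ 0.304245.
d = −(3/4) ln(1 − 4p/3) = −0.75 ln(1 − 0.40566) = −0.75 ln(0.59434)
  = −0.75 × (-0.520304) = 0.390228 substitutions/site.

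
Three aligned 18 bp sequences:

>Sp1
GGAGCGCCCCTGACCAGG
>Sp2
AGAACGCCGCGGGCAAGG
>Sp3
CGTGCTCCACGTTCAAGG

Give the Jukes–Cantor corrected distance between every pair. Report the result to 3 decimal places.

Sp1–Sp2: 6/18 sites differ → p ≈ 0.333333, d = −0.75 ln(1 − 0.444444) = 0.440839 ≈ 0.441.
Sp1–Sp3: 8/18 sites differ → p ≈ 0.444444, d = −0.75 ln(1 − 0.592592) = 0.673455 ≈ 0.673.
Sp2–Sp3: 7/18 sites differ → p ≈ 0.388889, d = −0.75 ln(1 − 0.518519) = 0.548166 ≈ 0.548.

d(Sp1,Sp2) = 0.441, d(Sp1,Sp3) = 0.673, d(Sp2,Sp3) = 0.548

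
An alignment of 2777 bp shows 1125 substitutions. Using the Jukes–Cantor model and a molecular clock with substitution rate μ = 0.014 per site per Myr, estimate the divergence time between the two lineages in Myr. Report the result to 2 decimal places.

20.81

p = 1125/2777 ≈ 0.405113.
d = −(3/4) ln(1 − 4p/3) = −0.75 ln(1 − 0.540151) = −0.75 ln(0.459849)
  = −0.75 × (-0.776857) = 0.582643 substitutions/site.
Under a molecular clock d = 2μt, so t = d/(2μ) = 0.582643 / (2 × 0.014) = 20.81 Myr.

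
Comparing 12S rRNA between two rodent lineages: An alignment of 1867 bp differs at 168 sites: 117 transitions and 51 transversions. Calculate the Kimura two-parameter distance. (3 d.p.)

P = 117/1867 ≈ 0.062667 and Q = 51/1867 ≈ 0.027317.
Under the Kimura two-parameter model, d = −½ ln(1 − 2P − Q) − ¼ ln(1 − 2Q).
1 − 2P − Q = 0.847349, giving −½ ln(0.847349) = 0.082821.
1 − 2Q = 0.945366, giving −¼ ln(0.945366) = 0.014046.
d = 0.082821 + 0.014046 = 0.096867.

0.097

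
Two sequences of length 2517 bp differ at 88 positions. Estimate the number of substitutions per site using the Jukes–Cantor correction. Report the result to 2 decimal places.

p = 88/2517 ≈ 0.034962.
d = −(3/4) ln(1 − 4p/3) = −0.75 ln(1 − 0.046616) = −0.75 ln(0.953384)
  = −0.75 × (-0.047738) = 0.035804 substitutions/site.

0.04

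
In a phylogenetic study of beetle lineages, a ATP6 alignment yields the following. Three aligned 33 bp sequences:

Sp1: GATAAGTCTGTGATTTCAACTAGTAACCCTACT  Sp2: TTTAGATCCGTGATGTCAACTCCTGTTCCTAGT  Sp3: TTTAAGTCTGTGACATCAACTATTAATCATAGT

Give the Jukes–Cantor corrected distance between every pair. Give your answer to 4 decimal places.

Sp1–Sp2: 12/33 sites differ → p ≈ 0.363636, d = −0.75 ln(1 − 0.484848) = 0.497470 ≈ 0.4975.
Sp1–Sp3: 8/33 sites differ → p ≈ 0.242424, d = −0.75 ln(1 − 0.323232) = 0.292820 ≈ 0.2928.
Sp2–Sp3: 10/33 sites differ → p ≈ 0.30303, d = −0.75 ln(1 − 0.40404) = 0.388186 ≈ 0.3882.

d(Sp1,Sp2) = 0.4975, d(Sp1,Sp3) = 0.2928, d(Sp2,Sp3) = 0.3882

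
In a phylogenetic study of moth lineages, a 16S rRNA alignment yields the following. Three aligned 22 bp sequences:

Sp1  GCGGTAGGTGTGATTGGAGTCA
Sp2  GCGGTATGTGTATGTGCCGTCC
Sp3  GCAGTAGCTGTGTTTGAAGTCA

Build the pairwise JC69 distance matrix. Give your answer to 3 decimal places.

d(Sp1,Sp2) = 0.414, d(Sp1,Sp3) = 0.208, d(Sp2,Sp3) = 0.497

Sp1–Sp2: 7/22 sites differ → p ≈ 0.318182, d = −0.75 ln(1 − 0.424243) = 0.414052 ≈ 0.414.
Sp1–Sp3: 4/22 sites differ → p ≈ 0.181818, d = −0.75 ln(1 − 0.242424) = 0.208224 ≈ 0.208.
Sp2–Sp3: 8/22 sites differ → p ≈ 0.363636, d = −0.75 ln(1 − 0.484848) = 0.497470 ≈ 0.497.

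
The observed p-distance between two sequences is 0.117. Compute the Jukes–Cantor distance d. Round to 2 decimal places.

d = −(3/4) ln(1 − 4p/3) = −0.75 ln(1 − 0.156) = −0.75 ln(0.844)
  = −0.75 × (-0.169603) = 0.127202 substitutions/site.

0.13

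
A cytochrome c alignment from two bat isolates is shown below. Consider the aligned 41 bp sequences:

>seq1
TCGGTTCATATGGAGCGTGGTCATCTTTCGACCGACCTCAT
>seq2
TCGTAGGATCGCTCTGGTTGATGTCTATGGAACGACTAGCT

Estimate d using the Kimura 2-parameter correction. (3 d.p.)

1.124

Of 41 sites, 3 differences are transitions and 19 are transversions, so P = 3/41 ≈ 0.073171 and Q = 19/41 ≈ 0.463415.
Under the Kimura two-parameter model, d = −½ ln(1 − 2P − Q) − ¼ ln(1 − 2Q).
1 − 2P − Q = 0.390243, giving −½ ln(0.390243) = 0.470493.
1 − 2Q = 0.07317, giving −¼ ln(0.07317) = 0.653742.
d = 0.470493 + 0.653742 = 1.124235.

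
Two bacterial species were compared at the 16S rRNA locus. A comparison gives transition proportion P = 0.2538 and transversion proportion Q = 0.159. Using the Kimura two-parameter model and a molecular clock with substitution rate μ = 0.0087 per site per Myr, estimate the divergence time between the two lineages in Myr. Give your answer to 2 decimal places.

37.06

Under the Kimura two-parameter model, d = −½ ln(1 − 2P − Q) − ¼ ln(1 − 2Q).
1 − 2P − Q = 0.3334, giving −½ ln(0.3334) = 0.549206.
1 − 2Q = 0.682, giving −¼ ln(0.682) = 0.095681.
d = 0.549206 + 0.095681 = 0.644887.
Under a molecular clock d = 2μt, so t = d/(2μ) = 0.644887 / (2 × 0.0087) = 37.06 Myr.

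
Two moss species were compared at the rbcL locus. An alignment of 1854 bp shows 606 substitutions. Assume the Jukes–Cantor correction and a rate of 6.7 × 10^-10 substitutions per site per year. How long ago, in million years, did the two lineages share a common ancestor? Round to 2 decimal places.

320.36

p = 606/1854 ≈ 0.326861.
d = −(3/4) ln(1 − 4p/3) = −0.75 ln(1 − 0.435815) = −0.75 ln(0.564185)
  = −0.75 × (-0.572373) = 0.429280 substitutions/site.
Under a molecular clock d = 2μt, so t = d/(2μ) = 0.429280 / (2 × 6.7 × 10^-10) = 320.36 million years.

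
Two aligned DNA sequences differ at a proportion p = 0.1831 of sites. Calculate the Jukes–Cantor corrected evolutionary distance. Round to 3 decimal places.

0.210

d = −(3/4) ln(1 − 4p/3) = −0.75 ln(1 − 0.244133) = −0.75 ln(0.755867)
  = −0.75 × (-0.279890) = 0.209918 substitutions/site.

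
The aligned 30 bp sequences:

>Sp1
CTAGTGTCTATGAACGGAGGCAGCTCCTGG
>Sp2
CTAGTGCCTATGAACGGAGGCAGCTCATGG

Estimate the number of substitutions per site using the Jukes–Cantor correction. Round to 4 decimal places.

0.0698

The sequences differ at 2 of 30 sites (7, 27), so p = 2/30 ≈ 0.066667.
d = −(3/4) ln(1 − 4p/3) = −0.75 ln(1 − 0.088889) = −0.75 ln(0.911111)
  = −0.75 × (-0.093091) = 0.069818 substitutions/site.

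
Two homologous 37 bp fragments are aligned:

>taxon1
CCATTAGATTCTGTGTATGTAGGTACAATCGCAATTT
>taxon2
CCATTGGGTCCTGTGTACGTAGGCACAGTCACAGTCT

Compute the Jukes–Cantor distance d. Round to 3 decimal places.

0.294

The sequences differ at 9 of 37 sites (6, 8, 10, 18, 24, 28, 31, 34, 36), so p = 9/37 ≈ 0.243243.
d = −(3/4) ln(1 − 4p/3) = −0.75 ln(1 − 0.324324) = −0.75 ln(0.675676)
  = −0.75 × (-0.392042) = 0.294032 substitutions/site.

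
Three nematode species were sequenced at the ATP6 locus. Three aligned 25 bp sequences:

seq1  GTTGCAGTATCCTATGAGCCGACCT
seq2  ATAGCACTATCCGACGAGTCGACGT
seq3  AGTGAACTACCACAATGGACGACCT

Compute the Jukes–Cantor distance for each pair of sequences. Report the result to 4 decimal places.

d(seq1,seq2) = 0.3505, d(seq1,seq3) = 0.6626, d(seq2,seq3) = 0.6626

seq1–seq2: 7/25 sites differ → p = 0.28, d = −0.75 ln(1 − 0.373333) = 0.350505 ≈ 0.3505.
seq1–seq3: 11/25 sites differ → p = 0.44, d = −0.75 ln(1 − 0.586667) = 0.662626 ≈ 0.6626.
seq2–seq3: 11/25 sites differ → p = 0.44, d = −0.75 ln(1 − 0.586667) = 0.662626 ≈ 0.6626.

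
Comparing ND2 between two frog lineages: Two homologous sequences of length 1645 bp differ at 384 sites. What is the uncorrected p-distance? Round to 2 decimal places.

p = 384/1645 = 0.233434… ≈ 0.23 (to 2 d.p.).

0.23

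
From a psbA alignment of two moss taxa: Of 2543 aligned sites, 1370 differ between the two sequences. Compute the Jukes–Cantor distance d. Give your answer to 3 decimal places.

0.950

p = 1370/2543 ≈ 0.538734.
d = −(3/4) ln(1 − 4p/3) = −0.75 ln(1 − 0.718312) = −0.75 ln(0.281688)
  = −0.75 × (-1.266955) = 0.950216 substitutions/site.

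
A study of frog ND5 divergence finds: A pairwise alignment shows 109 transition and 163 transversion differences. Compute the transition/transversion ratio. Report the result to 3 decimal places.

0.669

R = 109/163 = 0.668711… ≈ 0.669 (to 3 d.p.).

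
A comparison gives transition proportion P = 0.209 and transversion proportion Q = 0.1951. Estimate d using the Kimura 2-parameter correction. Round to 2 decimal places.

Under the Kimura two-parameter model, d = −½ ln(1 − 2P − Q) − ¼ ln(1 − 2Q).
1 − 2P − Q = 0.3869, giving −½ ln(0.3869) = 0.474795.
1 − 2Q = 0.6098, giving −¼ ln(0.6098) = 0.123656.
d = 0.474795 + 0.123656 = 0.598451.

0.60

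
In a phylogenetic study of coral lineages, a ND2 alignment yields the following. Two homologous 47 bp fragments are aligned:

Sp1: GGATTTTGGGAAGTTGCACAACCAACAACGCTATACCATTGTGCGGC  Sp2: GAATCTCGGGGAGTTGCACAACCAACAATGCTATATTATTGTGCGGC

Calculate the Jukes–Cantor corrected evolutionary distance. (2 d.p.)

The sequences differ at 7 of 47 sites (2, 5, 7, 11, 29, 36, 37), so p = 7/47 ≈ 0.148936.
d = −(3/4) ln(1 − 4p/3) = −0.75 ln(1 − 0.198581) = −0.75 ln(0.801419)
  = −0.75 × (-0.221371) = 0.166028 substitutions/site.

0.17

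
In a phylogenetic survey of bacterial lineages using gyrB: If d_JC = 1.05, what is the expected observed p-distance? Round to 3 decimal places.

0.565

p = (3/4)(1 − e^(−4d/3)) = 0.75 × (1 − e^(-1.4)) = 0.75 × (1 − 0.246597) = 0.565052.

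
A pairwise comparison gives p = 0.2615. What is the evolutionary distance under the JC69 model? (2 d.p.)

d = −(3/4) ln(1 − 4p/3) = −0.75 ln(1 − 0.348667) = −0.75 ln(0.651333)
  = −0.75 × (-0.428734) = 0.321551 substitutions/site.

0.32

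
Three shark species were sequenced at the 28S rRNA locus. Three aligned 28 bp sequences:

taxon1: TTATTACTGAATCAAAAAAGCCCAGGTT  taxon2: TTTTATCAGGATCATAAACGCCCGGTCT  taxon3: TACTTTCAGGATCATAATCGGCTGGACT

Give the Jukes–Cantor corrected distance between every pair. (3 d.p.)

d(taxon1,taxon2) = 0.485, d(taxon1,taxon3) = 0.724, d(taxon2,taxon3) = 0.304

taxon1–taxon2: 10/28 sites differ → p ≈ 0.357143, d = −0.75 ln(1 − 0.476191) = 0.484971 ≈ 0.485.
taxon1–taxon3: 13/28 sites differ → p ≈ 0.464286, d = −0.75 ln(1 − 0.619048) = 0.723811 ≈ 0.724.
taxon2–taxon3: 7/28 sites differ → p = 0.25, d = −0.75 ln(1 − 0.333333) = 0.304098 ≈ 0.304.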